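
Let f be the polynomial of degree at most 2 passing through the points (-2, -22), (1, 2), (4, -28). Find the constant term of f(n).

Write f(n) = an^2 + bn + c. Substituting each data point gives a linear system:
  4a - 2b + c = -22
  a + b + c = 2
  16a + 4b + c = -28
Solving the system yields a = -3, b = 5, c = 0.
So f(n) = -3n^2 + 5n.
The constant term is 0.

0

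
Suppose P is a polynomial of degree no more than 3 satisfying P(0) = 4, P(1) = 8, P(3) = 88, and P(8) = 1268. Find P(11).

Write P(t) = at^3 + bt^2 + ct + d. Substituting each data point gives a linear system:
  d = 4
  a + b + c + d = 8
  27a + 9b + 3c + d = 88
  512a + 64b + 8c + d = 1268
Solving the system yields a = 2, b = 4, c = -2, d = 4.
So P(t) = 2t³ + 4t² - 2t + 4.
Then P(11) = 3128.

3128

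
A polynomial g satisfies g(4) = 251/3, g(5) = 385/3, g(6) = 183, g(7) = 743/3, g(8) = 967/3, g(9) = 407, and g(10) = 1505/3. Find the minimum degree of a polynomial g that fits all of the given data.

2

Forward differences of the values at s = 4, 5, 6, 7, 8, 9, 10:
  g  : 251/3  385/3  183  743/3  967/3  407  1505/3
  Δ  : 134/3  164/3  194/3  224/3  254/3  284/3
  Δ^2: 10  10  10  10  10
  Δ^3: 0  0  0  0
  Δ^4: 0  0  0
  Δ^5: 0  0
  Δ^6: 0
The second differences are constant (10) and nonzero, while all higher differences vanish, so the minimal degree is 2.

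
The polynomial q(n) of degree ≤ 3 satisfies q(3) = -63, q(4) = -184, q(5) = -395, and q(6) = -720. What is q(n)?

q(n) = -4n^3 + 3n^2 + 6n

Write q(n) = an^3 + bn^2 + cn + d. Substituting each data point gives a linear system:
  27a + 9b + 3c + d = -63
  64a + 16b + 4c + d = -184
  125a + 25b + 5c + d = -395
  216a + 36b + 6c + d = -720
Solving the system yields a = -4, b = 3, c = 6, d = 0.
So q(n) = -4n³ + 3n² + 6n.
Check: q(6) = -720. ✓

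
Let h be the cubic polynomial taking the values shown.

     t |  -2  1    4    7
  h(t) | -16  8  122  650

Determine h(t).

Using the Lagrange interpolation formula with nodes -2, 1, 4, 7:
  L_0(t) = (t - 1)(t - 4)(t - 7) / -162
  L_1(t) = (t + 2)(t - 4)(t - 7) / 54
  L_2(t) = (t + 2)(t - 1)(t - 7) / -54
  L_3(t) = (t + 2)(t - 1)(t - 4) / 162
Then h(t) = -16·L_0(t) + 8·L_1(t) + 122·L_2(t) + 650·L_3(t).
Expanding and collecting terms gives h(t) = 2t³ - t² + t + 6.
Check: h(1) = 8. ✓

h(t) = 2t^3 - t^2 + t + 6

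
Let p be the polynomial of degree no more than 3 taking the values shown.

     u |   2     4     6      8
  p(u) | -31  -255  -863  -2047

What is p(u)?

p(u) = -4u^3 + 1

Using the Lagrange interpolation formula with nodes 2, 4, 6, 8:
  L_0(u) = (u - 4)(u - 6)(u - 8) / -48
  L_1(u) = (u - 2)(u - 6)(u - 8) / 16
  L_2(u) = (u - 2)(u - 4)(u - 8) / -16
  L_3(u) = (u - 2)(u - 4)(u - 6) / 48
Then p(u) = -31·L_0(u) - 255·L_1(u) - 863·L_2(u) - 2047·L_3(u).
Expanding and collecting terms gives p(u) = -4u^3 + 1.
Check: p(4) = -255. ✓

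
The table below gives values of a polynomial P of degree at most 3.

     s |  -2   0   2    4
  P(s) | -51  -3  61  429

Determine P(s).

Using the Lagrange interpolation formula with nodes -2, 0, 2, 4:
  L_0(s) = s(s - 2)(s - 4) / -48
  L_1(s) = (s + 2)(s - 2)(s - 4) / 16
  L_2(s) = (s + 2)s(s - 4) / -16
  L_3(s) = (s + 2)s(s - 2) / 48
Then P(s) = -51·L_0(s) - 3·L_1(s) + 61·L_2(s) + 429·L_3(s).
Expanding and collecting terms gives P(s) = 6s³ + 2s² + 4s - 3.
Check: P(-2) = -51. ✓

P(s) = 6s^3 + 2s^2 + 4s - 3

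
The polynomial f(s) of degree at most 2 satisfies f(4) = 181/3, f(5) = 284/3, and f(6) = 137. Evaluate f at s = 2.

Forward differences of the values at s = 4, 5, 6:
  f  : 181/3  284/3  137
  Δ  : 103/3  127/3
  Δ^2: 8
The second differences are constant, confirming degree 2.
Interpolating (Newton forward form) and evaluating at s = 2 gives f(2) = 47/3.

47/3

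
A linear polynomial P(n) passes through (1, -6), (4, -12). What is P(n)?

Write P(n) = an + b. Substituting each data point gives a linear system:
  a + b = -6
  4a + b = -12
Solving the system yields a = -2, b = -4.
So P(n) = -2n - 4.
Check: P(4) = -12. ✓

P(n) = -2n - 4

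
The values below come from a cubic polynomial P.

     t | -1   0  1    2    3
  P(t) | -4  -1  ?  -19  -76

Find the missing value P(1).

On equispaced nodes a degree-3 polynomial has vanishing fourth forward difference, so
  P(-1) - 4·P(0) + 6·P(1) - 4·P(2) + P(3) = 0.
Substituting the known values and solving for P(1):
  6·P(1) = 0
  P(1) = 0.

0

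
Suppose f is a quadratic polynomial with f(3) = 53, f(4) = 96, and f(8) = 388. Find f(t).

f(t) = 6t^2 + t - 4

Using the Lagrange interpolation formula with nodes 3, 4, 8:
  L_0(t) = (t - 4)(t - 8) / 5
  L_1(t) = (t - 3)(t - 8) / -4
  L_2(t) = (t - 3)(t - 4) / 20
Then f(t) = 53·L_0(t) + 96·L_1(t) + 388·L_2(t).
Expanding and collecting terms gives f(t) = 6t^2 + t - 4.
Check: f(8) = 388. ✓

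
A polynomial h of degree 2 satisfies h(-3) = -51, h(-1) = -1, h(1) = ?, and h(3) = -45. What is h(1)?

The 3 known points determine the degree-2 polynomial uniquely.
Write h(t) = at^2 + bt + c. Substituting each data point gives a linear system:
  9a - 3b + c = -51
  a - b + c = -1
  9a + 3b + c = -45
Solving the system yields a = -6, b = 1, c = 6.
So h(t) = -6t^2 + t + 6.
Then h(1) = 1.

1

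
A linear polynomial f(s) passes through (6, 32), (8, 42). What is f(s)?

Using the Lagrange interpolation formula with nodes 6, 8:
  L_0(s) = (s - 8) / -2
  L_1(s) = (s - 6) / 2
Then f(s) = 32·L_0(s) + 42·L_1(s).
Expanding and collecting terms gives f(s) = 5s + 2.
Check: f(8) = 42. ✓

f(s) = 5s + 2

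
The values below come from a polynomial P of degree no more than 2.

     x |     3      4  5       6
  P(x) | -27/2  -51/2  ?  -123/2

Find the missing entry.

The 3 known points determine the degree-2 polynomial uniquely.
Write P(x) = ax^2 + bx + c. Substituting each data point gives a linear system:
  9a + 3b + c = -27/2
  16a + 4b + c = -51/2
  36a + 6b + c = -123/2
Solving the system yields a = -2, b = 2, c = -3/2.
So P(x) = -2x² + 2x - 3/2.
Then P(5) = -83/2.

-83/2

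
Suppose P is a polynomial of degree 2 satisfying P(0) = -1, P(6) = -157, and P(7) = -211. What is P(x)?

Write P(x) = ax^2 + bx + c. Substituting each data point gives a linear system:
  c = -1
  36a + 6b + c = -157
  49a + 7b + c = -211
Solving the system yields a = -4, b = -2, c = -1.
So P(x) = -4x² - 2x - 1.
Check: P(7) = -211. ✓

P(x) = -4x^2 - 2x - 1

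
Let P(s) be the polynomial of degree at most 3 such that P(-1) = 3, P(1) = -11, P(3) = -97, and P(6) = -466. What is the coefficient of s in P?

-6

Write P(s) = as^3 + bs^2 + cs + d. Substituting each data point gives a linear system:
  -a + b - c + d = 3
  a + b + c + d = -11
  27a + 9b + 3c + d = -97
  216a + 36b + 6c + d = -466
Solving the system yields a = -1, b = -6, c = -6, d = 2.
So P(s) = -s³ - 6s² - 6s + 2.
The coefficient of s is -6.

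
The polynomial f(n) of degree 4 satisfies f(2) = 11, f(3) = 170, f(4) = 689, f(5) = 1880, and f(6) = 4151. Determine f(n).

f(n) = 4n^4 - 4n^3 - 4n^2 - 5n + 5

Write f(n) = an^4 + bn^3 + cn^2 + dn + e. Substituting each data point gives a linear system:
  16a + 8b + 4c + 2d + e = 11
  81a + 27b + 9c + 3d + e = 170
  256a + 64b + 16c + 4d + e = 689
  625a + 125b + 25c + 5d + e = 1880
  1296a + 216b + 36c + 6d + e = 4151
Solving the system yields a = 4, b = -4, c = -4, d = -5, e = 5.
So f(n) = 4n⁴ - 4n³ - 4n² - 5n + 5.
Check: f(4) = 689. ✓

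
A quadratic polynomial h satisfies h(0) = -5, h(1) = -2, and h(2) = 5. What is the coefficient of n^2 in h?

Write h(n) = an^2 + bn + c. Substituting each data point gives a linear system:
  c = -5
  a + b + c = -2
  4a + 2b + c = 5
Solving the system yields a = 2, b = 1, c = -5.
So h(n) = 2n^2 + n - 5.
The leading coefficient is 2.

2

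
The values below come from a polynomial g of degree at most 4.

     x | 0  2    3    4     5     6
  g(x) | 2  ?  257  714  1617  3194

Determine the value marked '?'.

66

The 5 known points determine the degree-4 polynomial uniquely.
Write g(x) = ax^4 + bx^3 + cx^2 + dx + e. Substituting each data point gives a linear system:
  e = 2
  81a + 27b + 9c + 3d + e = 257
  256a + 64b + 16c + 4d + e = 714
  625a + 125b + 25c + 5d + e = 1617
  1296a + 216b + 36c + 6d + e = 3194
Solving the system yields a = 2, b = 2, c = 5, d = -2, e = 2.
So g(x) = 2x^4 + 2x^3 + 5x^2 - 2x + 2.
Then g(2) = 66.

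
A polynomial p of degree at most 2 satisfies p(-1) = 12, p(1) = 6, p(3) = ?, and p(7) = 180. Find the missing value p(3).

The 3 known points determine the degree-2 polynomial uniquely.
Write p(u) = au^2 + bu + c. Substituting each data point gives a linear system:
  a - b + c = 12
  a + b + c = 6
  49a + 7b + c = 180
Solving the system yields a = 4, b = -3, c = 5.
So p(u) = 4u^2 - 3u + 5.
Then p(3) = 32.

32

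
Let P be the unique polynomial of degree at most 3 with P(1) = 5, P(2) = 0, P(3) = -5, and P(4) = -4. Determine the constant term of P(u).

Write P(u) = au^3 + bu^2 + cu + d. Substituting each data point gives a linear system:
  a + b + c + d = 5
  8a + 4b + 2c + d = 0
  27a + 9b + 3c + d = -5
  64a + 16b + 4c + d = -4
Solving the system yields a = 1, b = -6, c = 6, d = 4.
So P(u) = u³ - 6u² + 6u + 4.
The constant term is 4.

4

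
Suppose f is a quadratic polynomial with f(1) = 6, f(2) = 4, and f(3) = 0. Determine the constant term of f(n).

Write f(n) = an^2 + bn + c. Substituting each data point gives a linear system:
  a + b + c = 6
  4a + 2b + c = 4
  9a + 3b + c = 0
Solving the system yields a = -1, b = 1, c = 6.
So f(n) = -n^2 + n + 6.
The constant term is 6.

6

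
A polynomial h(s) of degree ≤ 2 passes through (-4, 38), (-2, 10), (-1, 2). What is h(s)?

Using the Lagrange interpolation formula with nodes -4, -2, -1:
  L_0(s) = (s + 2)(s + 1) / 6
  L_1(s) = (s + 4)(s + 1) / -2
  L_2(s) = (s + 4)(s + 2) / 3
Then h(s) = 38·L_0(s) + 10·L_1(s) + 2·L_2(s).
Expanding and collecting terms gives h(s) = 2s^2 - 2s - 2.
Check: h(-2) = 10. ✓

h(s) = 2s^2 - 2s - 2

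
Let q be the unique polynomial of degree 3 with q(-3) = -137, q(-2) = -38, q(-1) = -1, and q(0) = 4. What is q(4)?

Write q(u) = au^3 + bu^2 + cu + d. Substituting each data point gives a linear system:
  -27a + 9b - 3c + d = -137
  -8a + 4b - 2c + d = -38
  -a + b - c + d = -1
  d = 4
Solving the system yields a = 5, b = -1, c = -1, d = 4.
So q(u) = 5u³ - u² - u + 4.
Then q(4) = 304.

304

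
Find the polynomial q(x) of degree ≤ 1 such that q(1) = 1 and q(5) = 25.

q(x) = 6x - 5

Using the Lagrange interpolation formula with nodes 1, 5:
  L_0(x) = (x - 5) / -4
  L_1(x) = (x - 1) / 4
Then q(x) = 1·L_0(x) + 25·L_1(x).
Expanding and collecting terms gives q(x) = 6x - 5.
Check: q(5) = 25. ✓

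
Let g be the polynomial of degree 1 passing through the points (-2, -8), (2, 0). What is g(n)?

Write g(n) = an + b. Substituting each data point gives a linear system:
  -2a + b = -8
  2a + b = 0
Solving the system yields a = 2, b = -4.
So g(n) = 2n - 4.
Check: g(-2) = -8. ✓

g(n) = 2n - 4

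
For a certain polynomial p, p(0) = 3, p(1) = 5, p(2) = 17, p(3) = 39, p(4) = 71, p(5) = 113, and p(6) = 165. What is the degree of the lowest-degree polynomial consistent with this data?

2

Forward differences of the values at u = 0, 1, 2, 3, 4, 5, 6:
  p  : 3  5  17  39  71  113  165
  Δ  : 2  12  22  32  42  52
  Δ^2: 10  10  10  10  10
  Δ^3: 0  0  0  0
  Δ^4: 0  0  0
  Δ^5: 0  0
  Δ^6: 0
The second differences are constant (10) and nonzero, while all higher differences vanish, so the minimal degree is 2.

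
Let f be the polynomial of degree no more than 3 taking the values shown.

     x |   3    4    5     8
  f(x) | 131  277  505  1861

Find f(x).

f(x) = 3x^3 + 5x^2 + 5

Write f(x) = ax^3 + bx^2 + cx + d. Substituting each data point gives a linear system:
  27a + 9b + 3c + d = 131
  64a + 16b + 4c + d = 277
  125a + 25b + 5c + d = 505
  512a + 64b + 8c + d = 1861
Solving the system yields a = 3, b = 5, c = 0, d = 5.
So f(x) = 3x^3 + 5x^2 + 5.
Check: f(3) = 131. ✓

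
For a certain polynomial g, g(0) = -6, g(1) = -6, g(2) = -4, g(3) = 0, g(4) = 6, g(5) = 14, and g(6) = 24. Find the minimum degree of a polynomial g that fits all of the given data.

Forward differences of the values at t = 0, 1, 2, 3, 4, 5, 6:
  g  : -6  -6  -4  0  6  14  24
  Δ  : 0  2  4  6  8  10
  Δ^2: 2  2  2  2  2
  Δ^3: 0  0  0  0
  Δ^4: 0  0  0
  Δ^5: 0  0
  Δ^6: 0
The second differences are constant (2) and nonzero, while all higher differences vanish, so the minimal degree is 2.

2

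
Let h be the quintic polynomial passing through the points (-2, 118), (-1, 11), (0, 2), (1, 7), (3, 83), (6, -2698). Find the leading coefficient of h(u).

Write h(u) = au^5 + bu^4 + cu^3 + du^2 + eu + k. Substituting each data point gives a linear system:
  -32a + 16b - 8c + 4d - 2e + k = 118
  -a + b - c + d - e + k = 11
  k = 2
  a + b + c + d + e + k = 7
  243a + 81b + 27c + 9d + 3e + k = 83
  7776a + 1296b + 216c + 36d + 6e + k = -2698
Solving the system yields a = -1, b = 4, c = -1, d = 3, e = 0, k = 2.
So h(u) = -u^5 + 4u^4 - u^3 + 3u^2 + 2.
The leading coefficient is -1.

-1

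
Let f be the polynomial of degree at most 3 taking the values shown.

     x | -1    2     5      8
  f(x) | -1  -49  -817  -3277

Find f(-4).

299

Using the Lagrange interpolation formula with nodes -1, 2, 5, 8:
  L_0(x) = (x - 2)(x - 5)(x - 8) / -162
  L_1(x) = (x + 1)(x - 5)(x - 8) / 54
  L_2(x) = (x + 1)(x - 2)(x - 8) / -54
  L_3(x) = (x + 1)(x - 2)(x - 5) / 162
Then f(x) = -1·L_0(x) - 49·L_1(x) - 817·L_2(x) - 3277·L_3(x).
Expanding and collecting terms gives f(x) = -6x^3 - 4x^2 + 6x + 3.
Evaluating at x = -4: f(-4) = 299.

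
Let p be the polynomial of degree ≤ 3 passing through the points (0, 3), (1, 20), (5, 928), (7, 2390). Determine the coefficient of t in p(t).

Write p(t) = at^3 + bt^2 + ct + d. Substituting each data point gives a linear system:
  d = 3
  a + b + c + d = 20
  125a + 25b + 5c + d = 928
  343a + 49b + 7c + d = 2390
Solving the system yields a = 6, b = 6, c = 5, d = 3.
So p(t) = 6t^3 + 6t^2 + 5t + 3.
The coefficient of t is 5.

5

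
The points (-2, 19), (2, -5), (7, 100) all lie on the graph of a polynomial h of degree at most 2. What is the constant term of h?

-5

Write h(x) = ax^2 + bx + c. Substituting each data point gives a linear system:
  4a - 2b + c = 19
  4a + 2b + c = -5
  49a + 7b + c = 100
Solving the system yields a = 3, b = -6, c = -5.
So h(x) = 3x^2 - 6x - 5.
The constant term is -5.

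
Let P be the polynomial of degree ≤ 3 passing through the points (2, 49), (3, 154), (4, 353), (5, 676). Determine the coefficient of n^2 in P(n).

Write P(n) = an^3 + bn^2 + cn + d. Substituting each data point gives a linear system:
  8a + 4b + 2c + d = 49
  27a + 9b + 3c + d = 154
  64a + 16b + 4c + d = 353
  125a + 25b + 5c + d = 676
Solving the system yields a = 5, b = 2, c = 0, d = 1.
So P(n) = 5n³ + 2n² + 1.
The coefficient of n^2 is 2.

2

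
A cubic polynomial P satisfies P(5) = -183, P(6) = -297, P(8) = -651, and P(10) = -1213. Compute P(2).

Write P(x) = ax^3 + bx^2 + cx + d. Substituting each data point gives a linear system:
  125a + 25b + 5c + d = -183
  216a + 36b + 6c + d = -297
  512a + 64b + 8c + d = -651
  1000a + 100b + 10c + d = -1213
Solving the system yields a = -1, b = -2, c = -1, d = -3.
So P(x) = -x^3 - 2x^2 - x - 3.
Then P(2) = -21.

-21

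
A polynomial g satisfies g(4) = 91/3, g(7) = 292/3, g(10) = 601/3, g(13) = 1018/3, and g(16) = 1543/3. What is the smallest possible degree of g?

Forward differences of the values at t = 4, 7, 10, 13, 16:
  g  : 91/3  292/3  601/3  1018/3  1543/3
  Δ  : 67  103  139  175
  Δ^2: 36  36  36
  Δ^3: 0  0
  Δ^4: 0
The second differences are constant (36) and nonzero, while all higher differences vanish, so the minimal degree is 2.

2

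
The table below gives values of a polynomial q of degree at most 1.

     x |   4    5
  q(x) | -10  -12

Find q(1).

-4

Write q(x) = ax + b. Substituting each data point gives a linear system:
  4a + b = -10
  5a + b = -12
Solving the system yields a = -2, b = -2.
So q(x) = -2x - 2.
Then q(1) = -4.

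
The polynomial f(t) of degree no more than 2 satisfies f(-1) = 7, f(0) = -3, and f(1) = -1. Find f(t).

f(t) = 6t^2 - 4t - 3

Write f(t) = at^2 + bt + c. Substituting each data point gives a linear system:
  a - b + c = 7
  c = -3
  a + b + c = -1
Solving the system yields a = 6, b = -4, c = -3.
So f(t) = 6t² - 4t - 3.
Check: f(-1) = 7. ✓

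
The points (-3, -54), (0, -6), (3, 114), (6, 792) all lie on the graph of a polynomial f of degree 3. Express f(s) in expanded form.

Write f(s) = as^3 + bs^2 + cs + d. Substituting each data point gives a linear system:
  -27a + 9b - 3c + d = -54
  d = -6
  27a + 9b + 3c + d = 114
  216a + 36b + 6c + d = 792
Solving the system yields a = 3, b = 4, c = 1, d = -6.
So f(s) = 3s³ + 4s² + s - 6.
Check: f(3) = 114. ✓

f(s) = 3s^3 + 4s^2 + s - 6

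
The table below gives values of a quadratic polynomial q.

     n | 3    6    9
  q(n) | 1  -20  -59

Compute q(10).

Forward differences of the values at n = 3, 6, 9:
  q  : 1  -20  -59
  Δ  : -21  -39
  Δ^2: -18
The second differences are constant, confirming degree 2.
Interpolating (Newton forward form) and evaluating at n = 10 gives q(10) = -76.

-76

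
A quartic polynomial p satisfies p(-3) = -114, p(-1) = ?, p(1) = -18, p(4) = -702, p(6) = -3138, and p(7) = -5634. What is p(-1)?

The 5 known points determine the degree-4 polynomial uniquely.
Write p(u) = au^4 + bu^3 + cu^2 + du + e. Substituting each data point gives a linear system:
  81a - 27b + 9c - 3d + e = -114
  a + b + c + d + e = -18
  256a + 64b + 16c + 4d + e = -702
  1296a + 216b + 36c + 6d + e = -3138
  2401a + 343b + 49c + 7d + e = -5634
Solving the system yields a = -2, b = -2, c = -2, d = -6, e = -6.
So p(u) = -2u^4 - 2u^3 - 2u^2 - 6u - 6.
Then p(-1) = -2.

-2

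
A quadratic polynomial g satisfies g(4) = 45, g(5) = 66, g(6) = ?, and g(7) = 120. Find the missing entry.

91

The 3 known points determine the degree-2 polynomial uniquely.
Write g(t) = at^2 + bt + c. Substituting each data point gives a linear system:
  16a + 4b + c = 45
  25a + 5b + c = 66
  49a + 7b + c = 120
Solving the system yields a = 2, b = 3, c = 1.
So g(t) = 2t^2 + 3t + 1.
Then g(6) = 91.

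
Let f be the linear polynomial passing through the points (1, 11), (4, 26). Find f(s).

f(s) = 5s + 6

Using the Lagrange interpolation formula with nodes 1, 4:
  L_0(s) = (s - 4) / -3
  L_1(s) = (s - 1) / 3
Then f(s) = 11·L_0(s) + 26·L_1(s).
Expanding and collecting terms gives f(s) = 5s + 6.
Check: f(4) = 26. ✓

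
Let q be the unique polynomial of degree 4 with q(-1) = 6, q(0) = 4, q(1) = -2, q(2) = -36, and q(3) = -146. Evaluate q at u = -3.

-26

Write q(u) = au^4 + bu^3 + cu^2 + du + e. Substituting each data point gives a linear system:
  a - b + c - d + e = 6
  e = 4
  a + b + c + d + e = -2
  16a + 8b + 4c + 2d + e = -36
  81a + 27b + 9c + 3d + e = -146
Solving the system yields a = -1, b = -2, c = -1, d = -2, e = 4.
So q(u) = -u^4 - 2u^3 - u^2 - 2u + 4.
Then q(-3) = -26.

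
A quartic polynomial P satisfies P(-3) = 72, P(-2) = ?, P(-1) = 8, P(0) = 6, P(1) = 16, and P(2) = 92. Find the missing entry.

16

The 5 known points determine the degree-4 polynomial uniquely.
Write P(s) = as^4 + bs^3 + cs^2 + ds + e. Substituting each data point gives a linear system:
  81a - 27b + 9c - 3d + e = 72
  a - b + c - d + e = 8
  e = 6
  a + b + c + d + e = 16
  16a + 8b + 4c + 2d + e = 92
Solving the system yields a = 2, b = 5, c = 4, d = -1, e = 6.
So P(s) = 2s^4 + 5s^3 + 4s^2 - s + 6.
Then P(-2) = 16.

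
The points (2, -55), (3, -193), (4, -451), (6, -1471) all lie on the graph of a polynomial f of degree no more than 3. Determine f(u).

Using the Lagrange interpolation formula with nodes 2, 3, 4, 6:
  L_0(u) = (u - 3)(u - 4)(u - 6) / -8
  L_1(u) = (u - 2)(u - 4)(u - 6) / 3
  L_2(u) = (u - 2)(u - 3)(u - 6) / -4
  L_3(u) = (u - 2)(u - 3)(u - 4) / 24
Then f(u) = -55·L_0(u) - 193·L_1(u) - 451·L_2(u) - 1471·L_3(u).
Expanding and collecting terms gives f(u) = -6u³ - 6u² + 6u + 5.
Check: f(3) = -193. ✓

f(u) = -6u^3 - 6u^2 + 6u + 5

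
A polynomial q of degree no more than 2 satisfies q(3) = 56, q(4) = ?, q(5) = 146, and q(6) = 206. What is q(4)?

96

On equispaced nodes a degree-2 polynomial has vanishing third forward difference, so
  - q(3) + 3·q(4) - 3·q(5) + q(6) = 0.
Substituting the known values and solving for q(4):
  3·q(4) = 288
  q(4) = 96.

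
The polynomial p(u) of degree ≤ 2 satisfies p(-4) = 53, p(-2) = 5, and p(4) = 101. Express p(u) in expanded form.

p(u) = 5u^2 + 6u - 3

Using the Lagrange interpolation formula with nodes -4, -2, 4:
  L_0(u) = (u + 2)(u - 4) / 16
  L_1(u) = (u + 4)(u - 4) / -12
  L_2(u) = (u + 4)(u + 2) / 48
Then p(u) = 53·L_0(u) + 5·L_1(u) + 101·L_2(u).
Expanding and collecting terms gives p(u) = 5u² + 6u - 3.
Check: p(-4) = 53. ✓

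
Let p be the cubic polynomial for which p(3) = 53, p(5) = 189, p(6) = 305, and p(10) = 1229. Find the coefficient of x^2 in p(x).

Write p(x) = ax^3 + bx^2 + cx + d. Substituting each data point gives a linear system:
  27a + 9b + 3c + d = 53
  125a + 25b + 5c + d = 189
  216a + 36b + 6c + d = 305
  1000a + 100b + 10c + d = 1229
Solving the system yields a = 1, b = 2, c = 3, d = -1.
So p(x) = x^3 + 2x^2 + 3x - 1.
The coefficient of x^2 is 2.

2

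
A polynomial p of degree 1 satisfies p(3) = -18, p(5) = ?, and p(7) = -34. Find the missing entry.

The 2 known points determine the degree-1 polynomial uniquely.
Write p(x) = ax + b. Substituting each data point gives a linear system:
  3a + b = -18
  7a + b = -34
Solving the system yields a = -4, b = -6.
So p(x) = -4x - 6.
Then p(5) = -26.

-26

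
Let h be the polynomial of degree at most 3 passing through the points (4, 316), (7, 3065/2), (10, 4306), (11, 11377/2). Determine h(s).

h(s) = 4s^3 + (5/2)s^2 + 6s - 4

Using the Lagrange interpolation formula with nodes 4, 7, 10, 11:
  L_0(s) = (s - 7)(s - 10)(s - 11) / -126
  L_1(s) = (s - 4)(s - 10)(s - 11) / 36
  L_2(s) = (s - 4)(s - 7)(s - 11) / -18
  L_3(s) = (s - 4)(s - 7)(s - 10) / 28
Then h(s) = 316·L_0(s) + 3065/2·L_1(s) + 4306·L_2(s) + 11377/2·L_3(s).
Expanding and collecting terms gives h(s) = 4s³ + (5/2)s² + 6s - 4.
Check: h(11) = 11377/2. ✓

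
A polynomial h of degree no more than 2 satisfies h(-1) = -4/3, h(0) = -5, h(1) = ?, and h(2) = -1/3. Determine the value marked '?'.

The 3 known points determine the degree-2 polynomial uniquely.
Write h(n) = an^2 + bn + c. Substituting each data point gives a linear system:
  a - b + c = -4/3
  c = -5
  4a + 2b + c = -1/3
Solving the system yields a = 2, b = -5/3, c = -5.
So h(n) = 2n^2 - (5/3)n - 5.
Then h(1) = -14/3.

-14/3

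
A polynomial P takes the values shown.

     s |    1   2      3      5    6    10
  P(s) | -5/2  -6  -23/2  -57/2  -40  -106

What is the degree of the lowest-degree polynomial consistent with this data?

Divided differences on the nodes 1, 2, 3, 5, 6, 10:
  order 0: -5/2  -6  -23/2  -57/2  -40  -106
  order 1: -7/2  -11/2  -17/2  -23/2  -33/2
  order 2: -1  -1  -1  -1
  order 3: 0  0  0
  order 4: 0  0
  order 5: 0
The order-2 divided differences are all -1 (nonzero) and every higher order vanishes, so the data lies on a polynomial of degree exactly 2.

2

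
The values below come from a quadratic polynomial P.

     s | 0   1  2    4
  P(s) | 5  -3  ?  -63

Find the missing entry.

-17

The 3 known points determine the degree-2 polynomial uniquely.
Write P(s) = as^2 + bs + c. Substituting each data point gives a linear system:
  c = 5
  a + b + c = -3
  16a + 4b + c = -63
Solving the system yields a = -3, b = -5, c = 5.
So P(s) = -3s² - 5s + 5.
Then P(2) = -17.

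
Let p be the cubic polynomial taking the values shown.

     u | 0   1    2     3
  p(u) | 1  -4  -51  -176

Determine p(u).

p(u) = -6u^3 - 3u^2 + 4u + 1

Write p(u) = au^3 + bu^2 + cu + d. Substituting each data point gives a linear system:
  d = 1
  a + b + c + d = -4
  8a + 4b + 2c + d = -51
  27a + 9b + 3c + d = -176
Solving the system yields a = -6, b = -3, c = 4, d = 1.
So p(u) = -6u^3 - 3u^2 + 4u + 1.
Check: p(1) = -4. ✓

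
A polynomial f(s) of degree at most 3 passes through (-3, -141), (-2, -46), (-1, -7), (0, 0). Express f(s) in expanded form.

f(s) = 4s^3 - 4s^2 - s

Using the Lagrange interpolation formula with nodes -3, -2, -1, 0:
  L_0(s) = (s + 2)(s + 1)s / -6
  L_1(s) = (s + 3)(s + 1)s / 2
  L_2(s) = (s + 3)(s + 2)s / -2
  L_3(s) = (s + 3)(s + 2)(s + 1) / 6
Then f(s) = -141·L_0(s) - 46·L_1(s) - 7·L_2(s) + 0·L_3(s).
Expanding and collecting terms gives f(s) = 4s^3 - 4s^2 - s.
Check: f(-1) = -7. ✓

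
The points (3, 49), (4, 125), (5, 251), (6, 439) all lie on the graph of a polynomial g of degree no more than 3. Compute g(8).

Forward differences of the values at t = 3, 4, 5, 6:
  g  : 49  125  251  439
  Δ  : 76  126  188
  Δ^2: 50  62
  Δ^3: 12
The third differences are constant, confirming degree 3.
Interpolating (Newton forward form) and evaluating at t = 8 gives g(8) = 1049.

1049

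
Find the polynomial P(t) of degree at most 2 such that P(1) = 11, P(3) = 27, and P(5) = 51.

P(t) = t^2 + 4t + 6

Write P(t) = at^2 + bt + c. Substituting each data point gives a linear system:
  a + b + c = 11
  9a + 3b + c = 27
  25a + 5b + c = 51
Solving the system yields a = 1, b = 4, c = 6.
So P(t) = t^2 + 4t + 6.
Check: P(1) = 11. ✓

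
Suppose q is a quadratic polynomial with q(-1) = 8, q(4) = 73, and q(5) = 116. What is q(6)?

Using the Lagrange interpolation formula with nodes -1, 4, 5:
  L_0(u) = (u - 4)(u - 5) / 30
  L_1(u) = (u + 1)(u - 5) / -5
  L_2(u) = (u + 1)(u - 4) / 6
Then q(u) = 8·L_0(u) + 73·L_1(u) + 116·L_2(u).
Expanding and collecting terms gives q(u) = 5u^2 - 2u + 1.
Evaluating at u = 6: q(6) = 169.

169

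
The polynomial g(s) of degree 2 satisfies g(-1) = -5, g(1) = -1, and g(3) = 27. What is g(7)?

155

Forward differences of the values at s = -1, 1, 3:
  g  : -5  -1  27
  Δ  : 4  28
  Δ^2: 24
The second differences are constant, confirming degree 2.
Interpolating (Newton forward form) and evaluating at s = 7 gives g(7) = 155.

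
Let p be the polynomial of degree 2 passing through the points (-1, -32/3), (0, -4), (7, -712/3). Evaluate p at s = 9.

Using the Lagrange interpolation formula with nodes -1, 0, 7:
  L_0(s) = s(s - 7) / 8
  L_1(s) = (s + 1)(s - 7) / -7
  L_2(s) = (s + 1)s / 56
Then p(s) = -32/3·L_0(s) - 4·L_1(s) - 712/3·L_2(s).
Expanding and collecting terms gives p(s) = -5s^2 + (5/3)s - 4.
Evaluating at s = 9: p(9) = -394.

-394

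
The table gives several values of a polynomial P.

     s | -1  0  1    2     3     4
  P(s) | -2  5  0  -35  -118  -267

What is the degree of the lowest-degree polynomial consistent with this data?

3

Forward differences of the values at s = -1, 0, 1, 2, 3, 4:
  P  : -2  5  0  -35  -118  -267
  Δ  : 7  -5  -35  -83  -149
  Δ^2: -12  -30  -48  -66
  Δ^3: -18  -18  -18
  Δ^4: 0  0
  Δ^5: 0
The third differences are constant (-18) and nonzero, while all higher differences vanish, so the minimal degree is 3.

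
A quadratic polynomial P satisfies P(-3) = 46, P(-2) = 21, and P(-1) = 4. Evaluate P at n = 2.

1

Forward differences of the values at n = -3, -2, -1:
  P  : 46  21  4
  Δ  : -25  -17
  Δ^2: 8
The second differences are constant, confirming degree 2.
Interpolating (Newton forward form) and evaluating at n = 2 gives P(2) = 1.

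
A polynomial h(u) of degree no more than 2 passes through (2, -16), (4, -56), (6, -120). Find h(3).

Using the Lagrange interpolation formula with nodes 2, 4, 6:
  L_0(u) = (u - 4)(u - 6) / 8
  L_1(u) = (u - 2)(u - 6) / -4
  L_2(u) = (u - 2)(u - 4) / 8
Then h(u) = -16·L_0(u) - 56·L_1(u) - 120·L_2(u).
Expanding and collecting terms gives h(u) = -3u² - 2u.
Evaluating at u = 3: h(3) = -33.

-33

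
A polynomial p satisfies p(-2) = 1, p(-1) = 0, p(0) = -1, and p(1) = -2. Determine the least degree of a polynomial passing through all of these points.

1

Forward differences of the values at t = -2, -1, 0, 1:
  p  : 1  0  -1  -2
  Δ  : -1  -1  -1
  Δ^2: 0  0
  Δ^3: 0
The first differences are constant (-1) and nonzero, while all higher differences vanish, so the minimal degree is 1.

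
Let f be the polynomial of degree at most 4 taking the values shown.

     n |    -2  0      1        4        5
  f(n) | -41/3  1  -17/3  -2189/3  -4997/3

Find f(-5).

Write f(n) = an^4 + bn^3 + cn^2 + dn + e. Substituting each data point gives a linear system:
  16a - 8b + 4c - 2d + e = -41/3
  e = 1
  a + b + c + d + e = -17/3
  256a + 64b + 16c + 4d + e = -2189/3
  625a + 125b + 25c + 5d + e = -4997/3
Solving the system yields a = -2, b = -3, c = -5/3, d = 0, e = 1.
So f(n) = -2n^4 - 3n^3 - (5/3)n^2 + 1.
Then f(-5) = -2747/3.

-2747/3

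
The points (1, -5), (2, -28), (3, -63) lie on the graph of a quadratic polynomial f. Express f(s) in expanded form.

Write f(s) = as^2 + bs + c. Substituting each data point gives a linear system:
  a + b + c = -5
  4a + 2b + c = -28
  9a + 3b + c = -63
Solving the system yields a = -6, b = -5, c = 6.
So f(s) = -6s^2 - 5s + 6.
Check: f(1) = -5. ✓

f(s) = -6s^2 - 5s + 6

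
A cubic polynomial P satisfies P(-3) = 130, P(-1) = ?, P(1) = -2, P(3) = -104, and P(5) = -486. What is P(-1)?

The 4 known points determine the degree-3 polynomial uniquely.
Write P(u) = au^3 + bu^2 + cu + d. Substituting each data point gives a linear system:
  -27a + 9b - 3c + d = 130
  a + b + c + d = -2
  27a + 9b + 3c + d = -104
  125a + 25b + 5c + d = -486
Solving the system yields a = -4, b = 1, c = -3, d = 4.
So P(u) = -4u^3 + u^2 - 3u + 4.
Then P(-1) = 12.

12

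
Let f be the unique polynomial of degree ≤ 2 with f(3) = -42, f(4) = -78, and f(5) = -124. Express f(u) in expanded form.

f(u) = -5u^2 - u + 6

Using the Lagrange interpolation formula with nodes 3, 4, 5:
  L_0(u) = (u - 4)(u - 5) / 2
  L_1(u) = (u - 3)(u - 5) / -1
  L_2(u) = (u - 3)(u - 4) / 2
Then f(u) = -42·L_0(u) - 78·L_1(u) - 124·L_2(u).
Expanding and collecting terms gives f(u) = -5u² - u + 6.
Check: f(3) = -42. ✓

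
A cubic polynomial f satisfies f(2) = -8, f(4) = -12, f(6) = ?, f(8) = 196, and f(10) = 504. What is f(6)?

40

The 4 known points determine the degree-3 polynomial uniquely.
Write f(u) = au^3 + bu^2 + cu + d. Substituting each data point gives a linear system:
  8a + 4b + 2c + d = -8
  64a + 16b + 4c + d = -12
  512a + 64b + 8c + d = 196
  1000a + 100b + 10c + d = 504
Solving the system yields a = 1, b = -5, c = 0, d = 4.
So f(u) = u³ - 5u² + 4.
Then f(6) = 40.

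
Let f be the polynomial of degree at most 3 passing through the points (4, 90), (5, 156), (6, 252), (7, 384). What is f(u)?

Write f(u) = au^3 + bu^2 + cu + d. Substituting each data point gives a linear system:
  64a + 16b + 4c + d = 90
  125a + 25b + 5c + d = 156
  216a + 36b + 6c + d = 252
  343a + 49b + 7c + d = 384
Solving the system yields a = 1, b = 0, c = 5, d = 6.
So f(u) = u^3 + 5u + 6.
Check: f(7) = 384. ✓

f(u) = u^3 + 5u + 6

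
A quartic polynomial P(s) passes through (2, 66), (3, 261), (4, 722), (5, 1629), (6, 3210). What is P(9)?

Using the Lagrange interpolation formula with nodes 2, 3, 4, 5, 6:
  L_0(s) = (s - 3)(s - 4)(s - 5)(s - 6) / 24
  L_1(s) = (s - 2)(s - 4)(s - 5)(s - 6) / -6
  L_2(s) = (s - 2)(s - 3)(s - 5)(s - 6) / 4
  L_3(s) = (s - 2)(s - 3)(s - 4)(s - 6) / -6
  L_4(s) = (s - 2)(s - 3)(s - 4)(s - 5) / 24
Then P(s) = 66·L_0(s) + 261·L_1(s) + 722·L_2(s) + 1629·L_3(s) + 3210·L_4(s).
Expanding and collecting terms gives P(s) = 2s^4 + 2s^3 + 5s^2 + 2s - 6.
Evaluating at s = 9: P(9) = 14997.

14997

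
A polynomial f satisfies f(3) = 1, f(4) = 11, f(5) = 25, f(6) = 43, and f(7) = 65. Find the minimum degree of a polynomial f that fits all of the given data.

2

Forward differences of the values at x = 3, 4, 5, 6, 7:
  f  : 1  11  25  43  65
  Δ  : 10  14  18  22
  Δ^2: 4  4  4
  Δ^3: 0  0
  Δ^4: 0
The second differences are constant (4) and nonzero, while all higher differences vanish, so the minimal degree is 2.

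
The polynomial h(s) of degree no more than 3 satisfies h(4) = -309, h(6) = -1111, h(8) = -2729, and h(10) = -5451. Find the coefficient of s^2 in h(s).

6

Write h(s) = as^3 + bs^2 + cs + d. Substituting each data point gives a linear system:
  64a + 16b + 4c + d = -309
  216a + 36b + 6c + d = -1111
  512a + 64b + 8c + d = -2729
  1000a + 100b + 10c + d = -5451
Solving the system yields a = -6, b = 6, c = -5, d = -1.
So h(s) = -6s³ + 6s² - 5s - 1.
The coefficient of s^2 is 6.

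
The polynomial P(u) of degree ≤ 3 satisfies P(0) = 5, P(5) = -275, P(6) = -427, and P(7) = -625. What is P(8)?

Using the Lagrange interpolation formula with nodes 0, 5, 6, 7:
  L_0(u) = (u - 5)(u - 6)(u - 7) / -210
  L_1(u) = u(u - 6)(u - 7) / 10
  L_2(u) = u(u - 5)(u - 7) / -6
  L_3(u) = u(u - 5)(u - 6) / 14
Then P(u) = 5·L_0(u) - 275·L_1(u) - 427·L_2(u) - 625·L_3(u).
Expanding and collecting terms gives P(u) = -u³ - 5u² - 6u + 5.
Evaluating at u = 8: P(8) = -875.

-875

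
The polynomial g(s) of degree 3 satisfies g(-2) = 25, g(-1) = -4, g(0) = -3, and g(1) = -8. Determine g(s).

g(s) = -6s^3 - 3s^2 + 4s - 3

Using the Lagrange interpolation formula with nodes -2, -1, 0, 1:
  L_0(s) = (s + 1)s(s - 1) / -6
  L_1(s) = (s + 2)s(s - 1) / 2
  L_2(s) = (s + 2)(s + 1)(s - 1) / -2
  L_3(s) = (s + 2)(s + 1)s / 6
Then g(s) = 25·L_0(s) - 4·L_1(s) - 3·L_2(s) - 8·L_3(s).
Expanding and collecting terms gives g(s) = -6s³ - 3s² + 4s - 3.
Check: g(-2) = 25. ✓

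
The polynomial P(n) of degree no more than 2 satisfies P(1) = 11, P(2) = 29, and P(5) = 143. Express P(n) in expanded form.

P(n) = 5n^2 + 3n + 3

Write P(n) = an^2 + bn + c. Substituting each data point gives a linear system:
  a + b + c = 11
  4a + 2b + c = 29
  25a + 5b + c = 143
Solving the system yields a = 5, b = 3, c = 3.
So P(n) = 5n^2 + 3n + 3.
Check: P(5) = 143. ✓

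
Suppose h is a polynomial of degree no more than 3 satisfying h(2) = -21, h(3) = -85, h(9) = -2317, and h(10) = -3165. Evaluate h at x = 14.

Write h(x) = ax^3 + bx^2 + cx + d. Substituting each data point gives a linear system:
  8a + 4b + 2c + d = -21
  27a + 9b + 3c + d = -85
  729a + 81b + 9c + d = -2317
  1000a + 100b + 10c + d = -3165
Solving the system yields a = -3, b = -2, c = 3, d = 5.
So h(x) = -3x³ - 2x² + 3x + 5.
Then h(14) = -8577.

-8577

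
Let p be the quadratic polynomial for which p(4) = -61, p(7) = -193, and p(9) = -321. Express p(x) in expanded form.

Write p(x) = ax^2 + bx + c. Substituting each data point gives a linear system:
  16a + 4b + c = -61
  49a + 7b + c = -193
  81a + 9b + c = -321
Solving the system yields a = -4, b = 0, c = 3.
So p(x) = -4x² + 3.
Check: p(7) = -193. ✓

p(x) = -4x^2 + 3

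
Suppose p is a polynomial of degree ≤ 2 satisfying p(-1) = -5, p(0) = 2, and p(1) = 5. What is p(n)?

Write p(n) = an^2 + bn + c. Substituting each data point gives a linear system:
  a - b + c = -5
  c = 2
  a + b + c = 5
Solving the system yields a = -2, b = 5, c = 2.
So p(n) = -2n² + 5n + 2.
Check: p(0) = 2. ✓

p(n) = -2n^2 + 5n + 2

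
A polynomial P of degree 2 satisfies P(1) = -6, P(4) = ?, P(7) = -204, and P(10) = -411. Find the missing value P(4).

On equispaced nodes a degree-2 polynomial has vanishing third forward difference, so
  - P(1) + 3·P(4) - 3·P(7) + P(10) = 0.
Substituting the known values and solving for P(4):
  3·P(4) = -207
  P(4) = -69.

-69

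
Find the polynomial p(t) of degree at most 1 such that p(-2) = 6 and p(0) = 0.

p(t) = -3t

Write p(t) = at + b. Substituting each data point gives a linear system:
  -2a + b = 6
  b = 0
Solving the system yields a = -3, b = 0.
So p(t) = -3t.
Check: p(0) = 0. ✓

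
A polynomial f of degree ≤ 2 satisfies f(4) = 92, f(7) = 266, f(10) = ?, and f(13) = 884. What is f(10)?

530

On equispaced nodes a degree-2 polynomial has vanishing third forward difference, so
  - f(4) + 3·f(7) - 3·f(10) + f(13) = 0.
Substituting the known values and solving for f(10):
  -3·f(10) = -1590
  f(10) = 530.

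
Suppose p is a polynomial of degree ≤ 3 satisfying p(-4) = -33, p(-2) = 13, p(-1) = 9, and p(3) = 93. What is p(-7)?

Write p(x) = ax^3 + bx^2 + cx + d. Substituting each data point gives a linear system:
  -64a + 16b - 4c + d = -33
  -8a + 4b - 2c + d = 13
  -a + b - c + d = 9
  27a + 9b + 3c + d = 93
Solving the system yields a = 2, b = 5, c = -3, d = 3.
So p(x) = 2x³ + 5x² - 3x + 3.
Then p(-7) = -417.

-417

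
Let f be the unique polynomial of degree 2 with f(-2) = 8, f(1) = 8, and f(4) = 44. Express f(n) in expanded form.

f(n) = 2n^2 + 2n + 4

Using the Lagrange interpolation formula with nodes -2, 1, 4:
  L_0(n) = (n - 1)(n - 4) / 18
  L_1(n) = (n + 2)(n - 4) / -9
  L_2(n) = (n + 2)(n - 1) / 18
Then f(n) = 8·L_0(n) + 8·L_1(n) + 44·L_2(n).
Expanding and collecting terms gives f(n) = 2n^2 + 2n + 4.
Check: f(-2) = 8. ✓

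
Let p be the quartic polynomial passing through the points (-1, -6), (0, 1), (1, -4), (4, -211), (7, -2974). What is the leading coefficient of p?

Write p(s) = as^4 + bs^3 + cs^2 + ds + e. Substituting each data point gives a linear system:
  a - b + c - d + e = -6
  e = 1
  a + b + c + d + e = -4
  256a + 64b + 16c + 4d + e = -211
  2401a + 343b + 49c + 7d + e = -2974
Solving the system yields a = -2, b = 6, c = -4, d = -5, e = 1.
So p(s) = -2s⁴ + 6s³ - 4s² - 5s + 1.
The leading coefficient is -2.

-2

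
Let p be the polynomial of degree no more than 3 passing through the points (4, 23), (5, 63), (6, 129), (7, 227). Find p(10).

Write p(n) = an^3 + bn^2 + cn + d. Substituting each data point gives a linear system:
  64a + 16b + 4c + d = 23
  125a + 25b + 5c + d = 63
  216a + 36b + 6c + d = 129
  343a + 49b + 7c + d = 227
Solving the system yields a = 1, b = -2, c = -3, d = 3.
So p(n) = n^3 - 2n^2 - 3n + 3.
Then p(10) = 773.

773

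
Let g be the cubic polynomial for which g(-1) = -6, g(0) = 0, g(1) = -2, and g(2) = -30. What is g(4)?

-236

Forward differences of the values at x = -1, 0, 1, 2:
  g  : -6  0  -2  -30
  Δ  : 6  -2  -28
  Δ^2: -8  -26
  Δ^3: -18
The third differences are constant, confirming degree 3.
Interpolating (Newton forward form) and evaluating at x = 4 gives g(4) = -236.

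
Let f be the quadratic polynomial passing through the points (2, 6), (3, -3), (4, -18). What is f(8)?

Using the Lagrange interpolation formula with nodes 2, 3, 4:
  L_0(t) = (t - 3)(t - 4) / 2
  L_1(t) = (t - 2)(t - 4) / -1
  L_2(t) = (t - 2)(t - 3) / 2
Then f(t) = 6·L_0(t) - 3·L_1(t) - 18·L_2(t).
Expanding and collecting terms gives f(t) = -3t^2 + 6t + 6.
Evaluating at t = 8: f(8) = -138.

-138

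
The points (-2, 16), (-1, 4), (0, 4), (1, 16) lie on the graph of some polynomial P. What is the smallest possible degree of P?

2

Forward differences of the values at u = -2, -1, 0, 1:
  P  : 16  4  4  16
  Δ  : -12  0  12
  Δ^2: 12  12
  Δ^3: 0
The second differences are constant (12) and nonzero, while all higher differences vanish, so the minimal degree is 2.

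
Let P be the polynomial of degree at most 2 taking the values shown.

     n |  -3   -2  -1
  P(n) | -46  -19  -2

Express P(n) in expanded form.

P(n) = -5n^2 + 2n + 5

Write P(n) = an^2 + bn + c. Substituting each data point gives a linear system:
  9a - 3b + c = -46
  4a - 2b + c = -19
  a - b + c = -2
Solving the system yields a = -5, b = 2, c = 5.
So P(n) = -5n^2 + 2n + 5.
Check: P(-2) = -19. ✓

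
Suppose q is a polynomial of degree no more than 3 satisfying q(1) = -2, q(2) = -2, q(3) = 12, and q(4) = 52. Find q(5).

130

Forward differences of the values at n = 1, 2, 3, 4:
  q  : -2  -2  12  52
  Δ  : 0  14  40
  Δ^2: 14  26
  Δ^3: 12
The third differences are constant, confirming degree 3.
Interpolating (Newton forward form) and evaluating at n = 5 gives q(5) = 130.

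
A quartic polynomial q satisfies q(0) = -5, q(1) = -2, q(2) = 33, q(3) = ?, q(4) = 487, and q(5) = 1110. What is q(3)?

166

On equispaced nodes a degree-4 polynomial has vanishing fifth forward difference, so
  - q(0) + 5·q(1) - 10·q(2) + 10·q(3) - 5·q(4) + q(5) = 0.
Substituting the known values and solving for q(3):
  10·q(3) = 1660
  q(3) = 166.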